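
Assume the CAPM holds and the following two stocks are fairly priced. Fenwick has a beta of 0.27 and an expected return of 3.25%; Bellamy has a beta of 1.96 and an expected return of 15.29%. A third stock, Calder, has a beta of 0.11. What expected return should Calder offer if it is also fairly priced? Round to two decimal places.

2.11%

MRP (SML slope) = (15.29% − 3.25%) / (1.96 − 0.27) = 12.04% / 1.69 = 7.1243%
R_f (intercept) = 3.25% − 0.27 × 7.1243% = 1.3264%
E(R_Calder) = R_f + β × MRP = 1.3264% + 0.11 × 7.1243% = 2.11%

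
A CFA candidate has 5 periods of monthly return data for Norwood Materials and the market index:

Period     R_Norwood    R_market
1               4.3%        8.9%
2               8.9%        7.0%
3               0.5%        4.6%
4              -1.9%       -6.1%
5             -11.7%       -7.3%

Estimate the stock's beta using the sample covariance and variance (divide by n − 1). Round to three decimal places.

0.869

Mean R_i = (4.3 + 8.9 + 0.5 − 1.9 − 11.7) / 5 = 0.0200%
Mean R_m = (8.9 + 7.0 + 4.6 − 6.1 − 7.3) / 5 = 1.4200%
Σ(R_i − R̄_i)(R_m − R̄_m) = 199.7280  ⇒  Cov = 199.7280 / 4 = 49.9320
Σ(R_m − R̄_m)² = 229.7880  ⇒  Var(R_m) = 229.7880 / 4 = 57.4470
β = Cov / Var(R_m) = 49.9320 / 57.4470 = 0.8692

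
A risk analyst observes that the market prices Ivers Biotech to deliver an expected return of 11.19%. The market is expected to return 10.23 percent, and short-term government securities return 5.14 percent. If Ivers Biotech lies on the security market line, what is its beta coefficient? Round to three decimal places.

1.189

MRP = 10.23% − 5.14% = 5.09%
β = (E(R) − R_f) / MRP = (11.19% − 5.14%) / 5.09% = 6.05% / 5.09% = 1.189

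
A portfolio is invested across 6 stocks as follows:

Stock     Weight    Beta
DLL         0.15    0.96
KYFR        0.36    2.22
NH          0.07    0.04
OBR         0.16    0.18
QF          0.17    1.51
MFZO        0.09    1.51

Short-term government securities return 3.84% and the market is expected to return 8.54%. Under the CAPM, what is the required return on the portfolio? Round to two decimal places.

β_P = Σ w_i β_i = 0.15×0.96 + 0.36×2.22 + 0.07×0.04 + 0.16×0.18 + 0.17×1.51 + 0.09×1.51 = 1.3674
MRP = 8.54% − 3.84% = 4.70%
E(R_P) = R_f + β_P × MRP = 3.84% + 1.3674 × 4.70% = 10.27%

10.27%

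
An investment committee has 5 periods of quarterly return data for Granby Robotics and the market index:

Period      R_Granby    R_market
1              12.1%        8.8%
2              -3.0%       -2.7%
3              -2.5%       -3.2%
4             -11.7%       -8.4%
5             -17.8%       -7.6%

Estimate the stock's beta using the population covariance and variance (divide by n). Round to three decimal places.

Mean R_i = (12.1 − 3.0 − 2.5 − 11.7 − 17.8) / 5 = -4.5800%
Mean R_m = (8.8 − 2.7 − 3.2 − 8.4 − 7.6) / 5 = -2.6200%
Σ(R_i − R̄_i)(R_m − R̄_m) = 296.1420  ⇒  Cov = 296.1420 / 5 = 59.2284
Σ(R_m − R̄_m)² = 188.9680  ⇒  Var(R_m) = 188.9680 / 5 = 37.7936
β = Cov / Var(R_m) = 59.2284 / 37.7936 = 1.5672

1.567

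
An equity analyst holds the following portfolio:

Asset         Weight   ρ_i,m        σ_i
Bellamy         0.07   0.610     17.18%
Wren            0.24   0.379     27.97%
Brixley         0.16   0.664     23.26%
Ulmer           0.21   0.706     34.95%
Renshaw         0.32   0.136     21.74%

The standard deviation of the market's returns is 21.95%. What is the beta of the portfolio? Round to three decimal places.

0.541

β_Bellamy = 0.610 × 17.18% / 21.95% = 0.4774
β_Wren = 0.379 × 27.97% / 21.95% = 0.4829
β_Brixley = 0.664 × 23.26% / 21.95% = 0.7036
β_Ulmer = 0.706 × 34.95% / 21.95% = 1.1241
β_Renshaw = 0.136 × 21.74% / 21.95% = 0.1347
β_P = Σ w_i β_i = 0.07×0.4774 + 0.24×0.4829 + 0.16×0.7036 + 0.21×1.1241 + 0.32×0.1347 = 0.5411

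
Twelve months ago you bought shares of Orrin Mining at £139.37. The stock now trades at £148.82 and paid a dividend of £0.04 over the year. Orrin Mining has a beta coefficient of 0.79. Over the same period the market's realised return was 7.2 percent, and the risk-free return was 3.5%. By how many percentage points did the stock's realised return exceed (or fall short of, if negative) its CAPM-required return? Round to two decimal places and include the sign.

+0.39%

Realised HPR = (P1 + D1 − P0) / P0 = (148.82 + 0.04 − 139.37) / 139.37 = 9.49 / 139.37 = 6.8092%
MRP = 7.2% − 3.5% = 3.70%
CAPM required = R_f + β·MRP = 3.5% + 0.79 × 3.7% = 6.4230%
α = realised − required = 6.8092% − 6.4230% = +0.39%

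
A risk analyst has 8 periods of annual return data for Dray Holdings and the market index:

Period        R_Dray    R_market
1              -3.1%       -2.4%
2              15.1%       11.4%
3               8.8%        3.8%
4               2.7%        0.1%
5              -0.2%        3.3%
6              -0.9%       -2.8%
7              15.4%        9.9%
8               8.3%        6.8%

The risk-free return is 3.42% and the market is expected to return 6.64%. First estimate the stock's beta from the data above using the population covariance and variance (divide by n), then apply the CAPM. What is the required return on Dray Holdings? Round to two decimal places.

7.46%

Mean R_i = (-3.1 + 15.1 + 8.8 + 2.7 − 0.2 − 0.9 + 15.4 + 8.3) / 8 = 5.7625%
Mean R_m = (-2.4 + 11.4 + 3.8 + 0.1 + 3.3 − 2.8 + 9.9 + 6.8) / 8 = 3.7625%
Σ(R_i − R̄_i)(R_m − R̄_m) = 250.5988  ⇒  Cov = 250.5988 / 8 = 31.3249
Σ(R_m − R̄_m)² = 199.8988  ⇒  Var(R_m) = 199.8988 / 8 = 24.9874
β = Cov / Var(R_m) = 31.3249 / 24.9874 = 1.2536
MRP = 6.64% − 3.42% = 3.22%
E(R) = R_f + β × MRP = 3.42% + 1.2536 × 3.22% = 7.46%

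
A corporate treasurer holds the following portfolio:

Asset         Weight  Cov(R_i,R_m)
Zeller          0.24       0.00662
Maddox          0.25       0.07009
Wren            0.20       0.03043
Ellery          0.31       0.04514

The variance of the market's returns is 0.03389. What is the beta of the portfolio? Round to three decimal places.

1.156

β_Zeller = 0.00662 / 0.03389 = 0.1953
β_Maddox = 0.07009 / 0.03389 = 2.0682
β_Wren = 0.03043 / 0.03389 = 0.8979
β_Ellery = 0.04514 / 0.03389 = 1.3320
β_P = Σ w_i β_i = 0.24×0.1953 + 0.25×2.0682 + 0.20×0.8979 + 0.31×1.3320 = 1.1564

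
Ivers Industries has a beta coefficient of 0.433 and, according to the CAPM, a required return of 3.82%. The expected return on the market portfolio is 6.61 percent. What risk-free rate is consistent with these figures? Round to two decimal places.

E(R) = R_f + β(E(R_m) − R_f) = R_f(1 − β) + β·E(R_m)
3.82% = R_f × (1 − 0.433) + 0.433 × 6.61%
3.82% = R_f × 0.567 + 2.86213%
R_f = (3.82% − 2.86213%) / 0.567 = 1.69%

1.69%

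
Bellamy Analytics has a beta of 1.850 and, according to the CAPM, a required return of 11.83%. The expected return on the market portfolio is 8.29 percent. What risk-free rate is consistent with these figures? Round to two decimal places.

E(R) = R_f + β(E(R_m) − R_f) = R_f(1 − β) + β·E(R_m)
11.83% = R_f × (1 − 1.850) + 1.850 × 8.29%
11.83% = R_f × -0.850 + 15.33650%
R_f = (11.83% − 15.33650%) / -0.850 = 4.13%

4.13%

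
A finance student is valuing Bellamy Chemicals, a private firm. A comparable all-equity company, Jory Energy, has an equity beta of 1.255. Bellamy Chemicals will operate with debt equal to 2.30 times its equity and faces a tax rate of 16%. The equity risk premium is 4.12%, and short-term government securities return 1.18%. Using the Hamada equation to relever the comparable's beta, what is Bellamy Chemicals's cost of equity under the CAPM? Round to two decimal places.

16.34%

β_L = β_U × [1 + (1 − t)(D/E)] = 1.255 × [1 + (1 − 0.16) × 2.30]
    = 1.255 × [1 + 0.84 × 2.30] = 1.255 × 2.9320 = 3.6797
E(R) = R_f + β_L × MRP = 1.18% + 3.6797 × 4.12% = 16.34%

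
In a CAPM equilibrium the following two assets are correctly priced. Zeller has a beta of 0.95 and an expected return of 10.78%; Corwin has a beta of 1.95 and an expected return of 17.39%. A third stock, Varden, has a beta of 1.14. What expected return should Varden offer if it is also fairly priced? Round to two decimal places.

12.04%

MRP (SML slope) = (17.39% − 10.78%) / (1.95 − 0.95) = 6.61% / 1.00 = 6.6100%
R_f (intercept) = 10.78% − 0.95 × 6.6100% = 4.5005%
E(R_Varden) = R_f + β × MRP = 4.5005% + 1.14 × 6.6100% = 12.04%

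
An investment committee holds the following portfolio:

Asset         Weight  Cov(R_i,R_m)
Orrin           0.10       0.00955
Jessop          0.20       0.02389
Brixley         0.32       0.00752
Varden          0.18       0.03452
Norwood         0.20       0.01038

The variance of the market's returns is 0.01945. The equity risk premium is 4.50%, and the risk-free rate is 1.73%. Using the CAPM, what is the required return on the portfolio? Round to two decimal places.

5.53%

β_Orrin = 0.00955 / 0.01945 = 0.4910
β_Jessop = 0.02389 / 0.01945 = 1.2283
β_Brixley = 0.00752 / 0.01945 = 0.3866
β_Varden = 0.03452 / 0.01945 = 1.7748
β_Norwood = 0.01038 / 0.01945 = 0.5337
β_P = Σ w_i β_i = 0.10×0.4910 + 0.20×1.2283 + 0.32×0.3866 + 0.18×1.7748 + 0.20×0.5337 = 0.8447
E(R_P) = R_f + β_P × MRP = 1.73% + 0.8447 × 4.50% = 5.53%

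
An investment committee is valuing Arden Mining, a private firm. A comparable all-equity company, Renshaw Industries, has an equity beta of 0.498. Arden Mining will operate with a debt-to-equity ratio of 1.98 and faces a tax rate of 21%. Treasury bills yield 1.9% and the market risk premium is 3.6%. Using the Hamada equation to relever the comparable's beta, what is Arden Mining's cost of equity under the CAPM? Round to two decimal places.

6.50%

β_L = β_U × [1 + (1 − t)(D/E)] = 0.498 × [1 + (1 − 0.21) × 1.98]
    = 0.498 × [1 + 0.79 × 1.98] = 0.498 × 2.5642 = 1.2770
E(R) = R_f + β_L × MRP = 1.9% + 1.2770 × 3.6% = 6.50%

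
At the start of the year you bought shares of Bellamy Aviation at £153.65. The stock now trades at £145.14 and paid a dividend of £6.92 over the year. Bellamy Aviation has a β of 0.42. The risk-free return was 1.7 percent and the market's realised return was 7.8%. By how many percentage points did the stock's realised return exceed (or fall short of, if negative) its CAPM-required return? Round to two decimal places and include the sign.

Realised HPR = (P1 + D1 − P0) / P0 = (145.14 + 6.92 − 153.65) / 153.65 = -1.59 / 153.65 = -1.0348%
MRP = 7.8% − 1.7% = 6.10%
CAPM required = R_f + β·MRP = 1.7% + 0.42 × 6.1% = 4.2620%
α = realised − required = -1.0348% − 4.2620% = -5.30%

-5.30%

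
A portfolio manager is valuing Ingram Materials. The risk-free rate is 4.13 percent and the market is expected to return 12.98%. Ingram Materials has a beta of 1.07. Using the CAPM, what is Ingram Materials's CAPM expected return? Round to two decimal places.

Market risk premium = E(R_m) − R_f = 12.98% − 4.13% = 8.85%
E(R) = R_f + β × MRP = 4.13% + 1.07 × 8.85% = 13.60%

13.60%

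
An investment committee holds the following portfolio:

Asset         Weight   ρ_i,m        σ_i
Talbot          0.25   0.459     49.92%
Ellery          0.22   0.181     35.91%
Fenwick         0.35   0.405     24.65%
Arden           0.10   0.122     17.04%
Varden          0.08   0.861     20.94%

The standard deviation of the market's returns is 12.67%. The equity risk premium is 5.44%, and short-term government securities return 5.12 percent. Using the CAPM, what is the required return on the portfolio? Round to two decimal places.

10.40%

β_Talbot = 0.459 × 49.92% / 12.67% = 1.8085
β_Ellery = 0.181 × 35.91% / 12.67% = 0.5130
β_Fenwick = 0.405 × 24.65% / 12.67% = 0.7879
β_Arden = 0.122 × 17.04% / 12.67% = 0.1641
β_Varden = 0.861 × 20.94% / 12.67% = 1.4230
β_P = Σ w_i β_i = 0.25×1.8085 + 0.22×0.5130 + 0.35×0.7879 + 0.10×0.1641 + 0.08×1.4230 = 0.9710
E(R_P) = R_f + β_P × MRP = 5.12% + 0.9710 × 5.44% = 10.40%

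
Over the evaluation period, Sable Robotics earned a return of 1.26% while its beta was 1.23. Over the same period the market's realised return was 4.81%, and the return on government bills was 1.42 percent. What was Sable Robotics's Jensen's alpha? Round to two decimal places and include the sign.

Market excess return = 4.81% − 1.42% = 3.39%
CAPM benchmark = R_f + β(R_m − R_f) = 1.42% + 1.23 × 3.39% = 5.5897%
α = actual − benchmark = 1.26% − 5.5897% = -4.33%

-4.33%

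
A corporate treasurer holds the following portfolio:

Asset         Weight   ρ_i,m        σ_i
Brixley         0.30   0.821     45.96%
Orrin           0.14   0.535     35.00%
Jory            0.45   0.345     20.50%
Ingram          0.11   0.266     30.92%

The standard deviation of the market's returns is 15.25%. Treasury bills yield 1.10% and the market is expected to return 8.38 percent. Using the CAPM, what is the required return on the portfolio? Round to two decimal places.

9.71%

β_Brixley = 0.821 × 45.96% / 15.25% = 2.4743
β_Orrin = 0.535 × 35.00% / 15.25% = 1.2279
β_Jory = 0.345 × 20.50% / 15.25% = 0.4638
β_Ingram = 0.266 × 30.92% / 15.25% = 0.5393
β_P = Σ w_i β_i = 0.30×2.4743 + 0.14×1.2279 + 0.45×0.4638 + 0.11×0.5393 = 1.1822
MRP = 8.38% − 1.10% = 7.28%
E(R_P) = R_f + β_P × MRP = 1.10% + 1.1822 × 7.28% = 9.71%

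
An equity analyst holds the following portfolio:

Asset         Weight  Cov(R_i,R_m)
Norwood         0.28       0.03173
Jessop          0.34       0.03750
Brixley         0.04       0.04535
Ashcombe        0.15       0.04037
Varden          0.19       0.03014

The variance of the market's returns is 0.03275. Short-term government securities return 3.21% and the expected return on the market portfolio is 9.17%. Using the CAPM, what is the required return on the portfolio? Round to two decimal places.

β_Norwood = 0.03173 / 0.03275 = 0.9689
β_Jessop = 0.03750 / 0.03275 = 1.1450
β_Brixley = 0.04535 / 0.03275 = 1.3847
β_Ashcombe = 0.04037 / 0.03275 = 1.2327
β_Varden = 0.03014 / 0.03275 = 0.9203
β_P = Σ w_i β_i = 0.28×0.9689 + 0.34×1.1450 + 0.04×1.3847 + 0.15×1.2327 + 0.19×0.9203 = 1.0757
MRP = 9.17% − 3.21% = 5.96%
E(R_P) = R_f + β_P × MRP = 3.21% + 1.0757 × 5.96% = 9.62%

9.62%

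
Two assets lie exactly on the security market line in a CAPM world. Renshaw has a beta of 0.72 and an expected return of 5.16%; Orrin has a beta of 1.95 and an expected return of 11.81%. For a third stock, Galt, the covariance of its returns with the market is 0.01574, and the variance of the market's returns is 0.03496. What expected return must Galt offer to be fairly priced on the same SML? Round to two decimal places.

MRP = (11.81% − 5.16%) / (1.95 − 0.72) = 5.4065%
R_f = 5.16% − 0.72 × 5.4065% = 1.2673%
β_Galt = Cov / Var(R_m) = 0.01574 / 0.03496 = 0.4502
E(R_Galt) = R_f + β × MRP = 1.2673% + 0.4502 × 5.4065% = 3.70%

3.70%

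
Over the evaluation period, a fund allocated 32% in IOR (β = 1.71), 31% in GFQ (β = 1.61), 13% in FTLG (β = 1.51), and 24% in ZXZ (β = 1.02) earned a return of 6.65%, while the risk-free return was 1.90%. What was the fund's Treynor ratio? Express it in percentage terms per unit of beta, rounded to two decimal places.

β_P = 0.32×1.71 + 0.31×1.61 + 0.13×1.51 + 0.24×1.02 = 1.4874
Treynor = (R_P − R_f) / β_P = (6.65% − 1.90%) / 1.4874 = 4.75% / 1.4874 = 3.19%

3.19%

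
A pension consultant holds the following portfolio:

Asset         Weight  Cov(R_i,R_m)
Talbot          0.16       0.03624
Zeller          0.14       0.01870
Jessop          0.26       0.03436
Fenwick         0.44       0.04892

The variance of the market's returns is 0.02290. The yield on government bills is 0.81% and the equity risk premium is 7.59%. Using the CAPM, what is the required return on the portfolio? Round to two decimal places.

β_Talbot = 0.03624 / 0.02290 = 1.5825
β_Zeller = 0.01870 / 0.02290 = 0.8166
β_Jessop = 0.03436 / 0.02290 = 1.5004
β_Fenwick = 0.04892 / 0.02290 = 2.1362
β_P = Σ w_i β_i = 0.16×1.5825 + 0.14×0.8166 + 0.26×1.5004 + 0.44×2.1362 = 1.6976
E(R_P) = R_f + β_P × MRP = 0.81% + 1.6976 × 7.59% = 13.69%

13.69%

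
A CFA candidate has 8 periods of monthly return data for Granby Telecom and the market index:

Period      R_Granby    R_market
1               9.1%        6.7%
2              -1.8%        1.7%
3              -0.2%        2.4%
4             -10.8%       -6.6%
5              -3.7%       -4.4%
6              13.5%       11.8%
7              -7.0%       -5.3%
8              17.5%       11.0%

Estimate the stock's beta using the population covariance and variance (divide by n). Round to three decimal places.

Mean R_i = (9.1 − 1.8 − 0.2 − 10.8 − 3.7 + 13.5 − 7.0 + 17.5) / 8 = 2.0750%
Mean R_m = (6.7 + 1.7 + 2.4 − 6.6 − 4.4 + 11.8 − 5.3 + 11.0) / 8 = 2.1625%
Σ(R_i − R̄_i)(R_m − R̄_m) = 497.9925  ⇒  Cov = 497.9925 / 8 = 62.2491
Σ(R_m − R̄_m)² = 367.3788  ⇒  Var(R_m) = 367.3788 / 8 = 45.9224
β = Cov / Var(R_m) = 62.2491 / 45.9224 = 1.3555

1.356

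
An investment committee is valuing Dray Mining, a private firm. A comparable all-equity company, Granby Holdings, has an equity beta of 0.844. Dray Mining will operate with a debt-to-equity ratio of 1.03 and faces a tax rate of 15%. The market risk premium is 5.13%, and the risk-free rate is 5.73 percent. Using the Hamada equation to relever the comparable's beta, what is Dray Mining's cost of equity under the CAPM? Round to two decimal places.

13.85%

β_L = β_U × [1 + (1 − t)(D/E)] = 0.844 × [1 + (1 − 0.15) × 1.03]
    = 0.844 × [1 + 0.85 × 1.03] = 0.844 × 1.8755 = 1.5829
E(R) = R_f + β_L × MRP = 5.73% + 1.5829 × 5.13% = 13.85%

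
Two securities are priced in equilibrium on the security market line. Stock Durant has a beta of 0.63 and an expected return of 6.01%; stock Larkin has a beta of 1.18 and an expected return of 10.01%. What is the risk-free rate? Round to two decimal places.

1.43%

Both satisfy E(R) = R_f + β·MRP, so the slope of the SML is
MRP = (10.01% − 6.01%) / (1.18 − 0.63) = 4.00% / 0.55 = 7.2727%
R_f = E(R_Durant) − β_Durant·MRP = 6.01% − 0.63 × 7.2727% = 1.4282%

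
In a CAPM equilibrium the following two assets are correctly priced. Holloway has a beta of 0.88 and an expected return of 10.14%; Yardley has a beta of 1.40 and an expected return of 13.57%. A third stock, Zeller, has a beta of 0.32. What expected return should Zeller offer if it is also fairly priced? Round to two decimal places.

6.45%

MRP (SML slope) = (13.57% − 10.14%) / (1.40 − 0.88) = 3.43% / 0.52 = 6.5962%
R_f (intercept) = 10.14% − 0.88 × 6.5962% = 4.3353%
E(R_Zeller) = R_f + β × MRP = 4.3353% + 0.32 × 6.5962% = 6.45%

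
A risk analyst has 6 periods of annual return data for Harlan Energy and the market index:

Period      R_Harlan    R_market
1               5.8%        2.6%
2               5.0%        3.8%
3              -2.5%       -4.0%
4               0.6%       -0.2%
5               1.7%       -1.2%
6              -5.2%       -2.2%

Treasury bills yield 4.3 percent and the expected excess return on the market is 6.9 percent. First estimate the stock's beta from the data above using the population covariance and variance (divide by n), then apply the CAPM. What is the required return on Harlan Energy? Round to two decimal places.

Mean R_i = (5.8 + 5.0 − 2.5 + 0.6 + 1.7 − 5.2) / 6 = 0.9000%
Mean R_m = (2.6 + 3.8 − 4.0 − 0.2 − 1.2 − 2.2) / 6 = -0.2000%
Σ(R_i − R̄_i)(R_m − R̄_m) = 54.4400  ⇒  Cov = 54.4400 / 6 = 9.0733
Σ(R_m − R̄_m)² = 43.2800  ⇒  Var(R_m) = 43.2800 / 6 = 7.2133
β = Cov / Var(R_m) = 9.0733 / 7.2133 = 1.2579
E(R) = R_f + β × MRP = 4.3% + 1.2579 × 6.9% = 12.98%

12.98%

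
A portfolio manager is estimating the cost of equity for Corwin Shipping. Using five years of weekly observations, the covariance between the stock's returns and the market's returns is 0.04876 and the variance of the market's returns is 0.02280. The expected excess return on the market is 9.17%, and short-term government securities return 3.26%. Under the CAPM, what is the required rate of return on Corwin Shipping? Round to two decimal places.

β = Cov(R_i, R_m) / Var(R_m) = 0.04876 / 0.02280 = 2.1386
E(R) = R_f + β × MRP = 3.26% + 2.1386 × 9.17% = 22.87%

22.87%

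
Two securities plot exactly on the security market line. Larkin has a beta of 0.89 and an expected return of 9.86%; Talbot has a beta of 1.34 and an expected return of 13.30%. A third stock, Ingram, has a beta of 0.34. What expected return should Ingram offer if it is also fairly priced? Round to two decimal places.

MRP (SML slope) = (13.30% − 9.86%) / (1.34 − 0.89) = 3.44% / 0.45 = 7.6444%
R_f (intercept) = 9.86% − 0.89 × 7.6444% = 3.0565%
E(R_Ingram) = R_f + β × MRP = 3.0565% + 0.34 × 7.6444% = 5.66%

5.66%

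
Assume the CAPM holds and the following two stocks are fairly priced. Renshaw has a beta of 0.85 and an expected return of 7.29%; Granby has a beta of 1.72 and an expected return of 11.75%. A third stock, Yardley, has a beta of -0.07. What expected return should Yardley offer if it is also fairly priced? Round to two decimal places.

MRP (SML slope) = (11.75% − 7.29%) / (1.72 − 0.85) = 4.46% / 0.87 = 5.1264%
R_f (intercept) = 7.29% − 0.85 × 5.1264% = 2.9326%
E(R_Yardley) = R_f + β × MRP = 2.9326% + -0.07 × 5.1264% = 2.57%

2.57%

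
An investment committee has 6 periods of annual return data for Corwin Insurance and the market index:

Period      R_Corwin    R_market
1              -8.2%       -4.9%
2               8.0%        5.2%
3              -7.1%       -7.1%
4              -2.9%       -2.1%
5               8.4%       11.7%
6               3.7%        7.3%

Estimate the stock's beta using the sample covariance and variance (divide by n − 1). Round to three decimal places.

Mean R_i = (-8.2 + 8.0 − 7.1 − 2.9 + 8.4 + 3.7) / 6 = 0.3167%
Mean R_m = (-4.9 + 5.2 − 7.1 − 2.1 + 11.7 + 7.3) / 6 = 1.6833%
Σ(R_i − R̄_i)(R_m − R̄_m) = 260.3717  ⇒  Cov = 260.3717 / 5 = 52.0743
Σ(R_m − R̄_m)² = 279.0483  ⇒  Var(R_m) = 279.0483 / 5 = 55.8097
β = Cov / Var(R_m) = 52.0743 / 55.8097 = 0.9331

0.933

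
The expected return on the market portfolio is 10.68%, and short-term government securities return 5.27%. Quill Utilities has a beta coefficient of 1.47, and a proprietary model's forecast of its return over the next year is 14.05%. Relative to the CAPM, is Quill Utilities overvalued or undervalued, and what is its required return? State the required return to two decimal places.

Undervalued; required return 13.22%

MRP = 10.68% − 5.27% = 5.41%
Required return = R_f + β·MRP = 5.27% + 1.47 × 5.41% = 13.22%
Forecast 14.05% > required 13.22% → the stock plots above the SML → undervalued.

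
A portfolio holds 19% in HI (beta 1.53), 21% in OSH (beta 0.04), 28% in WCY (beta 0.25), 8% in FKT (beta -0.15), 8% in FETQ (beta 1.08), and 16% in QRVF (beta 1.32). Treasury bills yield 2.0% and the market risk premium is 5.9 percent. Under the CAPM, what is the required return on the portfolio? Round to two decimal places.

5.86%

β_P = Σ w_i β_i = 0.19×1.53 + 0.21×0.04 + 0.28×0.25 + 0.08×-0.15 + 0.08×1.08 + 0.16×1.32 = 0.6547
E(R_P) = R_f + β_P × MRP = 2.0% + 0.6547 × 5.9% = 5.86%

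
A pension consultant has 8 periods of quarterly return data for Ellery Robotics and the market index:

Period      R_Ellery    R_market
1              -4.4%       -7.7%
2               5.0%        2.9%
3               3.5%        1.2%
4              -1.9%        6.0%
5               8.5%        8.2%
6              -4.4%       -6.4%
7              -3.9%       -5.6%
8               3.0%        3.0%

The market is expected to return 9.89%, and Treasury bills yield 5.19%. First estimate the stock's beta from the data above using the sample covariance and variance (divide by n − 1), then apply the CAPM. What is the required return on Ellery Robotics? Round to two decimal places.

Mean R_i = (-4.4 + 5.0 + 3.5 − 1.9 + 8.5 − 4.4 − 3.9 + 3.0) / 8 = 0.6750%
Mean R_m = (-7.7 + 2.9 + 1.2 + 6.0 + 8.2 − 6.4 − 5.6 + 3.0) / 8 = 0.2000%
Σ(R_i − R̄_i)(R_m − R̄_m) = 168.8000  ⇒  Cov = 168.8000 / 7 = 24.1143
Σ(R_m − R̄_m)² = 253.3800  ⇒  Var(R_m) = 253.3800 / 7 = 36.1971
β = Cov / Var(R_m) = 24.1143 / 36.1971 = 0.6662
MRP = 9.89% − 5.19% = 4.70%
E(R) = R_f + β × MRP = 5.19% + 0.6662 × 4.70% = 8.32%

8.32%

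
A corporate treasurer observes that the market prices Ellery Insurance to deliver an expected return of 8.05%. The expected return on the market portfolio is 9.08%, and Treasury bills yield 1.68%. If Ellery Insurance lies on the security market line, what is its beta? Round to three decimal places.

MRP = 9.08% − 1.68% = 7.40%
β = (E(R) − R_f) / MRP = (8.05% − 1.68%) / 7.40% = 6.37% / 7.40% = 0.861

0.861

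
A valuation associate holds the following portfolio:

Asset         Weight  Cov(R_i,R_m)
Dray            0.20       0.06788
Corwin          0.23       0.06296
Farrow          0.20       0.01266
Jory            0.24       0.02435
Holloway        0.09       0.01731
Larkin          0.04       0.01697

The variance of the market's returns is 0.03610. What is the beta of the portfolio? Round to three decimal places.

β_Dray = 0.06788 / 0.03610 = 1.8803
β_Corwin = 0.06296 / 0.03610 = 1.7440
β_Farrow = 0.01266 / 0.03610 = 0.3507
β_Jory = 0.02435 / 0.03610 = 0.6745
β_Holloway = 0.01731 / 0.03610 = 0.4795
β_Larkin = 0.01697 / 0.03610 = 0.4701
β_P = Σ w_i β_i = 0.20×1.8803 + 0.23×1.7440 + 0.20×0.3507 + 0.24×0.6745 + 0.09×0.4795 + 0.04×0.4701 = 1.0712

1.071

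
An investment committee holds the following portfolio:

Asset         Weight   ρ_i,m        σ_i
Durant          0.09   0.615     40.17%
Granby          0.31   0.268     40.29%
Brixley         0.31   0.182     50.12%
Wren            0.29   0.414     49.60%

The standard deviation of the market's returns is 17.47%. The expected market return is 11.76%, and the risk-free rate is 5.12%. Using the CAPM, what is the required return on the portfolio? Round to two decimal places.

10.58%

β_Durant = 0.615 × 40.17% / 17.47% = 1.4141
β_Granby = 0.268 × 40.29% / 17.47% = 0.6181
β_Brixley = 0.182 × 50.12% / 17.47% = 0.5221
β_Wren = 0.414 × 49.60% / 17.47% = 1.1754
β_P = Σ w_i β_i = 0.09×1.4141 + 0.31×0.6181 + 0.31×0.5221 + 0.29×1.1754 = 0.8216
MRP = 11.76% − 5.12% = 6.64%
E(R_P) = R_f + β_P × MRP = 5.12% + 0.8216 × 6.64% = 10.58%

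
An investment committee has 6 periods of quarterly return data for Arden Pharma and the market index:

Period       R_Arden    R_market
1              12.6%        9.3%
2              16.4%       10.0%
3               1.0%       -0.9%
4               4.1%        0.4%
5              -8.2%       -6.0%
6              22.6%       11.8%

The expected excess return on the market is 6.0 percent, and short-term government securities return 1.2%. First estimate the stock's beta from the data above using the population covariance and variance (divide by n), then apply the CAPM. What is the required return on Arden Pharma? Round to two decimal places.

Mean R_i = (12.6 + 16.4 + 1.0 + 4.1 − 8.2 + 22.6) / 6 = 8.0833%
Mean R_m = (9.3 + 10.0 − 0.9 + 0.4 − 6.0 + 11.8) / 6 = 4.1000%
Σ(R_i − R̄_i)(R_m − R̄_m) = 398.9500  ⇒  Cov = 398.9500 / 6 = 66.4917
Σ(R_m − R̄_m)² = 261.8400  ⇒  Var(R_m) = 261.8400 / 6 = 43.6400
β = Cov / Var(R_m) = 66.4917 / 43.6400 = 1.5236
E(R) = R_f + β × MRP = 1.2% + 1.5236 × 6.0% = 10.34%

10.34%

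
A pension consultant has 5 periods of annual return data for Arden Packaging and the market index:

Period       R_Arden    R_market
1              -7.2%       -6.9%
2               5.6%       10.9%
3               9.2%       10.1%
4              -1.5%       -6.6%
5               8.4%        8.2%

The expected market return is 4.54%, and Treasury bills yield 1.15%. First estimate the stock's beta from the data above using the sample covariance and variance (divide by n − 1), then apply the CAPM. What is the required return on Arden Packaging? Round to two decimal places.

Mean R_i = (-7.2 + 5.6 + 9.2 − 1.5 + 8.4) / 5 = 2.9000%
Mean R_m = (-6.9 + 10.9 + 10.1 − 6.6 + 8.2) / 5 = 3.1400%
Σ(R_i − R̄_i)(R_m − R̄_m) = 236.8900  ⇒  Cov = 236.8900 / 4 = 59.2225
Σ(R_m − R̄_m)² = 329.9320  ⇒  Var(R_m) = 329.9320 / 4 = 82.4830
β = Cov / Var(R_m) = 59.2225 / 82.4830 = 0.7180
MRP = 4.54% − 1.15% = 3.39%
E(R) = R_f + β × MRP = 1.15% + 0.7180 × 3.39% = 3.58%

3.58%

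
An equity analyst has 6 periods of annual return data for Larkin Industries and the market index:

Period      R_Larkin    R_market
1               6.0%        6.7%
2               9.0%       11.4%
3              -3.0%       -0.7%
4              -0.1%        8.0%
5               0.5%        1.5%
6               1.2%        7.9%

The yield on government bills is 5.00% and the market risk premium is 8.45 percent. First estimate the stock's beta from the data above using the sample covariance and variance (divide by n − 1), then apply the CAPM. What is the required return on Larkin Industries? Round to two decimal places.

11.24%

Mean R_i = (6.0 + 9.0 − 3.0 − 0.1 + 0.5 + 1.2) / 6 = 2.2667%
Mean R_m = (6.7 + 11.4 − 0.7 + 8.0 + 1.5 + 7.9) / 6 = 5.8000%
Σ(R_i − R̄_i)(R_m − R̄_m) = 75.4500  ⇒  Cov = 75.4500 / 5 = 15.0900
Σ(R_m − R̄_m)² = 102.1600  ⇒  Var(R_m) = 102.1600 / 5 = 20.4320
β = Cov / Var(R_m) = 15.0900 / 20.4320 = 0.7385
E(R) = R_f + β × MRP = 5.00% + 0.7385 × 8.45% = 11.24%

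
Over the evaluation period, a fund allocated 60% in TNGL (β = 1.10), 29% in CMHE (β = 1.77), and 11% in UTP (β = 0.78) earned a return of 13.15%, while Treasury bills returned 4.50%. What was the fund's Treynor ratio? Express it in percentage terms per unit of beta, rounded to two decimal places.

β_P = 0.60×1.10 + 0.29×1.77 + 0.11×0.78 = 1.2591
Treynor = (R_P − R_f) / β_P = (13.15% − 4.50%) / 1.2591 = 8.65% / 1.2591 = 6.87%

6.87%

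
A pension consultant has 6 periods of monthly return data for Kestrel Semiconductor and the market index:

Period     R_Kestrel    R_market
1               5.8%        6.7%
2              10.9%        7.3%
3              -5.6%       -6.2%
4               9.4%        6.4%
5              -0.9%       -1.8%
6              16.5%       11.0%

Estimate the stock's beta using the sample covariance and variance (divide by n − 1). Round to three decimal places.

Mean R_i = (5.8 + 10.9 − 5.6 + 9.4 − 0.9 + 16.5) / 6 = 6.0167%
Mean R_m = (6.7 + 7.3 − 6.2 + 6.4 − 1.8 + 11.0) / 6 = 3.9000%
Σ(R_i − R̄_i)(R_m − R̄_m) = 255.6400  ⇒  Cov = 255.6400 / 5 = 51.1280
Σ(R_m − R̄_m)² = 210.5600  ⇒  Var(R_m) = 210.5600 / 5 = 42.1120
β = Cov / Var(R_m) = 51.1280 / 42.1120 = 1.2141

1.214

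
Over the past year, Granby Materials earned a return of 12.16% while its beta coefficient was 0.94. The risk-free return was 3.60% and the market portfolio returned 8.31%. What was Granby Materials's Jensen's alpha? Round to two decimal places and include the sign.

Market excess return = 8.31% − 3.60% = 4.71%
CAPM benchmark = R_f + β(R_m − R_f) = 3.60% + 0.94 × 4.71% = 8.0274%
α = actual − benchmark = 12.16% − 8.0274% = +4.13%

+4.13%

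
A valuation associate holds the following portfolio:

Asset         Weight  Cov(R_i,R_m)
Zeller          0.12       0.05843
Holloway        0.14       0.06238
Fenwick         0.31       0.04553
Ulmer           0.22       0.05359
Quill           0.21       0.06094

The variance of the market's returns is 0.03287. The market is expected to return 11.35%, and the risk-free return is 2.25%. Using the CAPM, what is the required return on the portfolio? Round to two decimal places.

17.32%

β_Zeller = 0.05843 / 0.03287 = 1.7776
β_Holloway = 0.06238 / 0.03287 = 1.8978
β_Fenwick = 0.04553 / 0.03287 = 1.3852
β_Ulmer = 0.05359 / 0.03287 = 1.6304
β_Quill = 0.06094 / 0.03287 = 1.8540
β_P = Σ w_i β_i = 0.12×1.7776 + 0.14×1.8978 + 0.31×1.3852 + 0.22×1.6304 + 0.21×1.8540 = 1.6564
MRP = 11.35% − 2.25% = 9.10%
E(R_P) = R_f + β_P × MRP = 2.25% + 1.6564 × 9.10% = 17.32%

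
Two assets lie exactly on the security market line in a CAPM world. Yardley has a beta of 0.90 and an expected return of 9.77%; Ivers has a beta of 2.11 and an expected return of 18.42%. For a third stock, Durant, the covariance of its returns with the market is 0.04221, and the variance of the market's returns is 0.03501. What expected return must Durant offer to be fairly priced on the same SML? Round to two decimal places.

MRP = (18.42% − 9.77%) / (2.11 − 0.90) = 7.1488%
R_f = 9.77% − 0.90 × 7.1488% = 3.3361%
β_Durant = Cov / Var(R_m) = 0.04221 / 0.03501 = 1.2057
E(R_Durant) = R_f + β × MRP = 3.3361% + 1.2057 × 7.1488% = 11.96%

11.96%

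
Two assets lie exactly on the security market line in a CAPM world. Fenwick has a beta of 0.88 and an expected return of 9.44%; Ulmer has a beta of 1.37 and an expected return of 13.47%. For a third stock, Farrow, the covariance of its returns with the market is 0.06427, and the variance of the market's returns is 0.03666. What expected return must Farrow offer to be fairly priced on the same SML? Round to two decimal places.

16.62%

MRP = (13.47% − 9.44%) / (1.37 − 0.88) = 8.2245%
R_f = 9.44% − 0.88 × 8.2245% = 2.2024%
β_Farrow = Cov / Var(R_m) = 0.06427 / 0.03666 = 1.7531
E(R_Farrow) = R_f + β × MRP = 2.2024% + 1.7531 × 8.2245% = 16.62%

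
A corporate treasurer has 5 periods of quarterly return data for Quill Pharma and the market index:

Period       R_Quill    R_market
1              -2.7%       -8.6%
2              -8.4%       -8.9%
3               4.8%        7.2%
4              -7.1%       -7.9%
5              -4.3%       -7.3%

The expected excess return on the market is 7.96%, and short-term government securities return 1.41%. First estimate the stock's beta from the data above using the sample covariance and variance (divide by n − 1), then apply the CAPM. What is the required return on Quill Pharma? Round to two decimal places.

6.83%

Mean R_i = (-2.7 − 8.4 + 4.8 − 7.1 − 4.3) / 5 = -3.5400%
Mean R_m = (-8.6 − 8.9 + 7.2 − 7.9 − 7.3) / 5 = -5.1000%
Σ(R_i − R̄_i)(R_m − R̄_m) = 129.7500  ⇒  Cov = 129.7500 / 4 = 32.4375
Σ(R_m − R̄_m)² = 190.6600  ⇒  Var(R_m) = 190.6600 / 4 = 47.6650
β = Cov / Var(R_m) = 32.4375 / 47.6650 = 0.6805
E(R) = R_f + β × MRP = 1.41% + 0.6805 × 7.96% = 6.83%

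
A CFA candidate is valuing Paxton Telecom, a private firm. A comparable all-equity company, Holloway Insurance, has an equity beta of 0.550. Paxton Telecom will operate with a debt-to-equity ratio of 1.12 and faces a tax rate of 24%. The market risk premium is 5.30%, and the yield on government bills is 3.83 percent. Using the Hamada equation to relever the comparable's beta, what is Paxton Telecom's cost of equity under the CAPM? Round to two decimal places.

β_L = β_U × [1 + (1 − t)(D/E)] = 0.550 × [1 + (1 − 0.24) × 1.12]
    = 0.550 × [1 + 0.76 × 1.12] = 0.550 × 1.8512 = 1.0182
E(R) = R_f + β_L × MRP = 3.83% + 1.0182 × 5.30% = 9.23%

9.23%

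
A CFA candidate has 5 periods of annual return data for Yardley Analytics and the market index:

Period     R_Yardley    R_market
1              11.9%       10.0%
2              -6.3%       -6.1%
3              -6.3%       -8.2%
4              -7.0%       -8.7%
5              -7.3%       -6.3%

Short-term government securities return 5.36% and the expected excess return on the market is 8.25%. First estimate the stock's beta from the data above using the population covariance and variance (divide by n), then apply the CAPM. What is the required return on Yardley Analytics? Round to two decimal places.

14.04%

Mean R_i = (11.9 − 6.3 − 6.3 − 7.0 − 7.3) / 5 = -3.0000%
Mean R_m = (10.0 − 6.1 − 8.2 − 8.7 − 6.3) / 5 = -3.8600%
Σ(R_i − R̄_i)(R_m − R̄_m) = 258.0800  ⇒  Cov = 258.0800 / 5 = 51.6160
Σ(R_m − R̄_m)² = 245.3320  ⇒  Var(R_m) = 245.3320 / 5 = 49.0664
β = Cov / Var(R_m) = 51.6160 / 49.0664 = 1.0520
E(R) = R_f + β × MRP = 5.36% + 1.0520 × 8.25% = 14.04%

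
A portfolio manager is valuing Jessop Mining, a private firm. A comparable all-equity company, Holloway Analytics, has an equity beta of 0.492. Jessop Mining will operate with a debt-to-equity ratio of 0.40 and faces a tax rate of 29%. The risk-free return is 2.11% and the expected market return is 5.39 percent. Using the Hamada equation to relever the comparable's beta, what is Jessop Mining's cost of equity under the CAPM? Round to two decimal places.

4.18%

β_L = β_U × [1 + (1 − t)(D/E)] = 0.492 × [1 + (1 − 0.29) × 0.40]
    = 0.492 × [1 + 0.71 × 0.40] = 0.492 × 1.2840 = 0.6317
MRP = 5.39% − 2.11% = 3.28%
E(R) = R_f + β_L × MRP = 2.11% + 0.6317 × 3.28% = 4.18%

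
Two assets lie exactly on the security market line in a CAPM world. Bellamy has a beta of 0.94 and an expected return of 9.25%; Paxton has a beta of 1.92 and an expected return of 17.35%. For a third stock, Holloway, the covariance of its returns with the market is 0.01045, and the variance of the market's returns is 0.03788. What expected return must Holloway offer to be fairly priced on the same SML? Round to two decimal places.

3.76%

MRP = (17.35% − 9.25%) / (1.92 − 0.94) = 8.2653%
R_f = 9.25% − 0.94 × 8.2653% = 1.4806%
β_Holloway = Cov / Var(R_m) = 0.01045 / 0.03788 = 0.2759
E(R_Holloway) = R_f + β × MRP = 1.4806% + 0.2759 × 8.2653% = 3.76%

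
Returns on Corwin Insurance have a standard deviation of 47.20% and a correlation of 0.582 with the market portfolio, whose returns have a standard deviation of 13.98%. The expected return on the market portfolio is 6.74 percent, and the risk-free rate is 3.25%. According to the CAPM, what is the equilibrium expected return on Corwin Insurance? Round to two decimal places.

10.11%

β = ρ × σ_i / σ_m = 0.582 × 47.20% / 13.98% = 1.9650
MRP = 6.74% − 3.25% = 3.49%
E(R) = 3.25% + 1.9650 × 3.49% = 10.11%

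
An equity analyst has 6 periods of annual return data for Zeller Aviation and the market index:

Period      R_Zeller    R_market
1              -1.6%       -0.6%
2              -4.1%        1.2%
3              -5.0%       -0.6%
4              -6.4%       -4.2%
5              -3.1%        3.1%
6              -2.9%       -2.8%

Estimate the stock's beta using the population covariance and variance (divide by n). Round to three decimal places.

Mean R_i = (-1.6 − 4.1 − 5.0 − 6.4 − 3.1 − 2.9) / 6 = -3.8500%
Mean R_m = (-0.6 + 1.2 − 0.6 − 4.2 + 3.1 − 2.8) / 6 = -0.6500%
Σ(R_i − R̄_i)(R_m − R̄_m) = 9.4150  ⇒  Cov = 9.4150 / 6 = 1.5692
Σ(R_m − R̄_m)² = 34.7150  ⇒  Var(R_m) = 34.7150 / 6 = 5.7858
β = Cov / Var(R_m) = 1.5692 / 5.7858 = 0.2712

0.271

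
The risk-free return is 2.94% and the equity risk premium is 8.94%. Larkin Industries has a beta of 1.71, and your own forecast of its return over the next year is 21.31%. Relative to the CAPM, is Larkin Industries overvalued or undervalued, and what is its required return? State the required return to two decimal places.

Undervalued; required return 18.23%

Required return = R_f + β·MRP = 2.94% + 1.71 × 8.94% = 18.23%
Forecast 21.31% > required 18.23% → the stock plots above the SML → undervalued.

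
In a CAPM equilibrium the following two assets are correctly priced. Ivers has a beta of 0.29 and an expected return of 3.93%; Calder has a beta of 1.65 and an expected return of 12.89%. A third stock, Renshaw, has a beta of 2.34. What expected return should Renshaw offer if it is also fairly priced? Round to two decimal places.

17.44%

MRP (SML slope) = (12.89% − 3.93%) / (1.65 − 0.29) = 8.96% / 1.36 = 6.5882%
R_f (intercept) = 3.93% − 0.29 × 6.5882% = 2.0194%
E(R_Renshaw) = R_f + β × MRP = 2.0194% + 2.34 × 6.5882% = 17.44%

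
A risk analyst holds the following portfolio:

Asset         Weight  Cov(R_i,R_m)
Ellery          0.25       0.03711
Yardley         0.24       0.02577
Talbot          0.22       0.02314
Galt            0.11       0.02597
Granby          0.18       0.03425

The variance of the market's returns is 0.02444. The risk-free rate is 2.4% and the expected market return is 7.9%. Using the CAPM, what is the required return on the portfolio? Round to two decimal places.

β_Ellery = 0.03711 / 0.02444 = 1.5184
β_Yardley = 0.02577 / 0.02444 = 1.0544
β_Talbot = 0.02314 / 0.02444 = 0.9468
β_Galt = 0.02597 / 0.02444 = 1.0626
β_Granby = 0.03425 / 0.02444 = 1.4014
β_P = Σ w_i β_i = 0.25×1.5184 + 0.24×1.0544 + 0.22×0.9468 + 0.11×1.0626 + 0.18×1.4014 = 1.2101
MRP = 7.9% − 2.4% = 5.50%
E(R_P) = R_f + β_P × MRP = 2.4% + 1.2101 × 5.5% = 9.06%

9.06%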